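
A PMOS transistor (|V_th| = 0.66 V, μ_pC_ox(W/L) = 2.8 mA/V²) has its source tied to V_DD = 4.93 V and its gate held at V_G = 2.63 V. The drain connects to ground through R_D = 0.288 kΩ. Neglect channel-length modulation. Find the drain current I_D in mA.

V_SG = V_DD − V_G = 4.93 − 2.63 = 2.3 V, so V_ov = 2.3 − 0.66 = 1.64 V.
Assume saturation: I_D = ½ k_p V_ov² = 0.5 × 2.8 × 1.64² = 3.77 mA, giving V_SD = V_DD − I_D R_D = 4.93 − 3.77 × 0.288 = 3.85 V.
V_SD = 3.85 V ≥ V_ov = 1.64 V, confirming saturation.

I_D = 3.77 mA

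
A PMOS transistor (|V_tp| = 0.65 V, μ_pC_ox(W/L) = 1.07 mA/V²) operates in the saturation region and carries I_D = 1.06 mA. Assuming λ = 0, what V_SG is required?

In saturation I_D = ½ k_p (V_SG − |V_tp|)², so V_SG − |V_tp| = √(2 I_D / k_p) = √(2 × 1.06 / 1.07) = 1.41 V.
V_SG = 0.65 + 1.41 = 2.06 V.

V_SG = 2.06 V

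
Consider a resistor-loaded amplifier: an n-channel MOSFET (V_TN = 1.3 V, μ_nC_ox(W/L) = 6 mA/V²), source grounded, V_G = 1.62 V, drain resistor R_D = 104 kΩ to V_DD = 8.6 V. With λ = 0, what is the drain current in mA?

I_D = 0.0822 mA

V_GS = V_G = 1.62 V, so V_ov = 1.62 − 1.3 = 0.32 V.
Assume saturation: I_D = ½ k_n V_ov² = 0.5 × 6 × 0.32² = 0.307 mA, giving V_DS = V_DD − I_D R_D = 8.6 − 0.307 × 104 = -23.3 V.
But -23.3 V < V_ov = 0.32 V, so the device is actually in triode.
In triode I_D = k_n[V_ov V_DS − ½ V_DS²] and I_D = (V_DD − V_DS)/R_D. Equating: 312 V_DS² − 200.7 V_DS + 8.6 = 0, giving V_DS = 0.0462 V (the root below V_ov).
I_D = (8.6 − 0.0462) / 104 = 0.0822 mA.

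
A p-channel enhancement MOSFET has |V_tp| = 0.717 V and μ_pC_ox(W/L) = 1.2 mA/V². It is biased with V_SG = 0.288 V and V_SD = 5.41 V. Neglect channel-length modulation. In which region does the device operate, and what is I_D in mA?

V_SG = 0.288 V < |V_tp| = 0.717 V, so the transistor is in cutoff.

Cutoff; I_D = 0 mA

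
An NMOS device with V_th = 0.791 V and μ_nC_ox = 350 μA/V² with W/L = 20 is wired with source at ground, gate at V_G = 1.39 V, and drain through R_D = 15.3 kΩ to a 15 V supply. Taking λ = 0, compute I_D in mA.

I_D = 0.960 mA

V_GS = V_G = 1.39 V, so V_ov = 1.39 − 0.791 = 0.599 V.
k_n = μ_nC_ox · (W/L) = 7 mA/V².
Assume saturation: I_D = ½ k_n V_ov² = 0.5 × 7 × 0.599² = 1.26 mA, giving V_DS = V_DD − I_D R_D = 15 − 1.26 × 15.3 = -4.21 V.
But -4.21 V < V_ov = 0.599 V, so the device is actually in triode.
In triode I_D = k_n[V_ov V_DS − ½ V_DS²] and I_D = (V_DD − V_DS)/R_D. Equating: 53.6 V_DS² − 65.15 V_DS + 15 = 0, giving V_DS = 0.308 V (the root below V_ov).
I_D = (15 − 0.308) / 15.3 = 0.96 mA.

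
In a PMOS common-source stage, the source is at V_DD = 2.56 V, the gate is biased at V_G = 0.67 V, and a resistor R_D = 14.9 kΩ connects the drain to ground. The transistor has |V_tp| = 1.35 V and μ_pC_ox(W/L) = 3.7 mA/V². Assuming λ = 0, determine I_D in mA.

I_D = 0.166 mA

V_SG = V_DD − V_G = 2.56 − 0.67 = 1.89 V, so V_ov = 1.89 − 1.35 = 0.54 V.
Assume saturation: I_D = ½ k_p V_ov² = 0.5 × 3.7 × 0.54² = 0.539 mA, giving V_SD = V_DD − I_D R_D = 2.56 − 0.539 × 14.9 = -5.48 V.
But -5.48 V < V_ov = 0.54 V, so the device is actually in triode.
In triode I_D = k_p[V_ov V_SD − ½ V_SD²] and I_D = (V_DD − V_SD)/R_D. Equating: 27.6 V_SD² − 30.77 V_SD + 2.56 = 0, giving V_SD = 0.0905 V (the root below V_ov).
I_D = (2.56 − 0.0905) / 14.9 = 0.166 mA.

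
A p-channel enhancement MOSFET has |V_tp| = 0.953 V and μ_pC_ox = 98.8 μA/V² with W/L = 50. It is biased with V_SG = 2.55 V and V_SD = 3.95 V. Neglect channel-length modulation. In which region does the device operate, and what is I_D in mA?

Saturation; I_D = 6.30 mA

k_p = μ_pC_ox · (W/L) = 4.94 mA/V².
V_ov = V_SG − |V_tp| = 2.55 − 0.953 = 1.6 V.
Since V_SD = 3.95 V ≥ V_ov = 1.6 V, the device is in saturation.
I_D = ½ k_p V_ov² = 0.5 × 4.94 × 1.6² = 6.3 mA.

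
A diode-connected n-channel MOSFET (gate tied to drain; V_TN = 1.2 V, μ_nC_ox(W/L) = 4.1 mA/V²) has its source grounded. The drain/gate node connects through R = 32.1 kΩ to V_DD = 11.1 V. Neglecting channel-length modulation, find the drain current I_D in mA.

I_D = 0.297 mA

With gate tied to drain, V_GS = V_DS ≥ V_GS − V_TN, so the device is in saturation.
KCL at the drain: ½ k_n (V_GS − V_TN)² = (V_DD − V_GS)/R.
Let x = V_GS − 1.2. Then 65.8 x² + x − 9.9 = 0, giving x = 0.38 V (positive root), so V_GS = 1.58 V.
I_D = (V_DD − V_GS)/R = (11.1 − 1.58) / 32.1 = 0.297 mA.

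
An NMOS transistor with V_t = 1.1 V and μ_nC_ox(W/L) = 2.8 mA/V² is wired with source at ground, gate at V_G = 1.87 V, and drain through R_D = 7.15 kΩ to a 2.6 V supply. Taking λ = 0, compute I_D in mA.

V_GS = V_G = 1.87 V, so V_ov = 1.87 − 1.1 = 0.77 V.
Assume saturation: I_D = ½ k_n V_ov² = 0.5 × 2.8 × 0.77² = 0.83 mA, giving V_DS = V_DD − I_D R_D = 2.6 − 0.83 × 7.15 = -3.33 V.
But -3.33 V < V_ov = 0.77 V, so the device is actually in triode.
In triode I_D = k_n[V_ov V_DS − ½ V_DS²] and I_D = (V_DD − V_DS)/R_D. Equating: 10 V_DS² − 16.42 V_DS + 2.6 = 0, giving V_DS = 0.178 V (the root below V_ov).
I_D = (2.6 − 0.178) / 7.15 = 0.339 mA.

I_D = 0.339 mA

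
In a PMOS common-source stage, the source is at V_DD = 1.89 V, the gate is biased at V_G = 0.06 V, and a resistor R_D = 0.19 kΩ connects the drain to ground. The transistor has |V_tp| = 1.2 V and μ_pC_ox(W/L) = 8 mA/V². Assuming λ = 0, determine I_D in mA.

I_D = 1.59 mA

V_SG = V_DD − V_G = 1.89 − 0.06 = 1.83 V, so V_ov = 1.83 − 1.2 = 0.63 V.
Assume saturation: I_D = ½ k_p V_ov² = 0.5 × 8 × 0.63² = 1.59 mA, giving V_SD = V_DD − I_D R_D = 1.89 − 1.59 × 0.19 = 1.59 V.
V_SD = 1.59 V ≥ V_ov = 0.63 V, confirming saturation.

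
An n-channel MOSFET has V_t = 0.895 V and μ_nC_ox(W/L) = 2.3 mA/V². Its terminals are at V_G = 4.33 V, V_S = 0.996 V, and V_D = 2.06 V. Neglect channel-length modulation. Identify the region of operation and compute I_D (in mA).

V_GS = V_G − V_S = 4.33 − 0.996 = 3.33 V; V_DS = V_D − V_S = 2.06 − 0.996 = 1.06 V.
V_ov = V_GS − V_t = 3.33 − 0.895 = 2.44 V.
Since V_DS = 1.06 V < V_ov = 2.44 V, the device is in the triode region.
I_D = k_n [V_ov · V_DS − ½ V_DS²] = 2.3 × [2.44 × 1.06 − 0.5 × 1.06²] = 4.67 mA.

Triode; I_D = 4.67 mA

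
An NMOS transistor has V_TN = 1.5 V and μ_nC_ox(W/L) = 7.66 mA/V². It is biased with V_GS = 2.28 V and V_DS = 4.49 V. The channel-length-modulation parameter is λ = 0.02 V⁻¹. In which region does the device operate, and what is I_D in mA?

V_ov = V_GS − V_TN = 2.28 − 1.5 = 0.78 V.
Since V_DS = 4.49 V ≥ V_ov = 0.78 V, the device is in saturation.
I_D = ½ k_n V_ov² (1 + λ V_DS) = 0.5 × 7.66 × 0.78² × (1 + 0.02 × 4.49) = 2.54 mA.

Saturation; I_D = 2.54 mA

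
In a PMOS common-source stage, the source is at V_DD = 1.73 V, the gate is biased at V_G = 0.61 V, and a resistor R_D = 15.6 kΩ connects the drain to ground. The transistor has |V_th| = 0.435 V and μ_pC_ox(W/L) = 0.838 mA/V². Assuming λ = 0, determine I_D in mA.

V_SG = V_DD − V_G = 1.73 − 0.61 = 1.12 V, so V_ov = 1.12 − 0.435 = 0.685 V.
Assume saturation: I_D = ½ k_p V_ov² = 0.5 × 0.838 × 0.685² = 0.197 mA, giving V_SD = V_DD − I_D R_D = 1.73 − 0.197 × 15.6 = -1.34 V.
But -1.34 V < V_ov = 0.685 V, so the device is actually in triode.
In triode I_D = k_p[V_ov V_SD − ½ V_SD²] and I_D = (V_DD − V_SD)/R_D. Equating: 6.54 V_SD² − 9.955 V_SD + 1.73 = 0, giving V_SD = 0.2 V (the root below V_ov).
I_D = (1.73 − 0.2) / 15.6 = 0.0981 mA.

I_D = 0.0981 mA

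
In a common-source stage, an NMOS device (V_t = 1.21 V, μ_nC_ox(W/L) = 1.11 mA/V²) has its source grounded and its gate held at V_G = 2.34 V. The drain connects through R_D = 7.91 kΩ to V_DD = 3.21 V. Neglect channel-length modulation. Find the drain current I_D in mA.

I_D = 0.363 mA

V_GS = V_G = 2.34 V, so V_ov = 2.34 − 1.21 = 1.13 V.
Assume saturation: I_D = ½ k_n V_ov² = 0.5 × 1.11 × 1.13² = 0.709 mA, giving V_DS = V_DD − I_D R_D = 3.21 − 0.709 × 7.91 = -2.4 V.
But -2.4 V < V_ov = 1.13 V, so the device is actually in triode.
In triode I_D = k_n[V_ov V_DS − ½ V_DS²] and I_D = (V_DD − V_DS)/R_D. Equating: 4.39 V_DS² − 10.92 V_DS + 3.21 = 0, giving V_DS = 0.341 V (the root below V_ov).
I_D = (3.21 − 0.341) / 7.91 = 0.363 mA.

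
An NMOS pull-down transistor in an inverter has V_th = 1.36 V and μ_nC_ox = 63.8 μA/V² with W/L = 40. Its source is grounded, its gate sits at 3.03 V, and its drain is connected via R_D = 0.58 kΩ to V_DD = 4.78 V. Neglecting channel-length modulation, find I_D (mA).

I_D = 3.56 mA

V_GS = V_G = 3.03 V, so V_ov = 3.03 − 1.36 = 1.67 V.
k_n = μ_nC_ox · (W/L) = 2.552 mA/V².
Assume saturation: I_D = ½ k_n V_ov² = 0.5 × 2.552 × 1.67² = 3.56 mA, giving V_DS = V_DD − I_D R_D = 4.78 − 3.56 × 0.58 = 2.72 V.
V_DS = 2.72 V ≥ V_ov = 1.67 V, confirming saturation.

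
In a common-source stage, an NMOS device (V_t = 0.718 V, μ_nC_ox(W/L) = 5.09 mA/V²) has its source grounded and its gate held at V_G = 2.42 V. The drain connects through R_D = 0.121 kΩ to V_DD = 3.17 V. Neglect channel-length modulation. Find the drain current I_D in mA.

I_D = 7.37 mA

V_GS = V_G = 2.42 V, so V_ov = 2.42 − 0.718 = 1.7 V.
Assume saturation: I_D = ½ k_n V_ov² = 0.5 × 5.09 × 1.7² = 7.37 mA, giving V_DS = V_DD − I_D R_D = 3.17 − 7.37 × 0.121 = 2.28 V.
V_DS = 2.28 V ≥ V_ov = 1.7 V, confirming saturation.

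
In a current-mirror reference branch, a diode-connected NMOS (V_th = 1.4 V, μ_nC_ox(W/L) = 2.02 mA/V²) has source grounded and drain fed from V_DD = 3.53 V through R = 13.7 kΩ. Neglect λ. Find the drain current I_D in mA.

With gate tied to drain, V_GS = V_DS ≥ V_GS − V_th, so the device is in saturation.
KCL at the drain: ½ k_n (V_GS − V_th)² = (V_DD − V_GS)/R.
Let x = V_GS − 1.4. Then 13.8 x² + x − 2.13 = 0, giving x = 0.358 V (positive root), so V_GS = 1.76 V.
I_D = (V_DD − V_GS)/R = (3.53 − 1.76) / 13.7 = 0.129 mA.

I_D = 0.129 mA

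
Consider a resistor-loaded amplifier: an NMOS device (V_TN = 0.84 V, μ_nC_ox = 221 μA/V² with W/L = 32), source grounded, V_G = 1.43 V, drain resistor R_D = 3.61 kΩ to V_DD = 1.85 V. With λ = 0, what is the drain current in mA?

V_GS = V_G = 1.43 V, so V_ov = 1.43 − 0.84 = 0.59 V.
k_n = μ_nC_ox · (W/L) = 7.072 mA/V².
Assume saturation: I_D = ½ k_n V_ov² = 0.5 × 7.072 × 0.59² = 1.23 mA, giving V_DS = V_DD − I_D R_D = 1.85 − 1.23 × 3.61 = -2.59 V.
But -2.59 V < V_ov = 0.59 V, so the device is actually in triode.
In triode I_D = k_n[V_ov V_DS − ½ V_DS²] and I_D = (V_DD − V_DS)/R_D. Equating: 12.8 V_DS² − 16.06 V_DS + 1.85 = 0, giving V_DS = 0.128 V (the root below V_ov).
I_D = (1.85 − 0.128) / 3.61 = 0.477 mA.

I_D = 0.477 mA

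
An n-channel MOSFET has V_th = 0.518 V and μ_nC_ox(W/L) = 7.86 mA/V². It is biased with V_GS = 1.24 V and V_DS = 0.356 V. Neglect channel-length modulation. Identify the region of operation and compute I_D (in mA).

V_ov = V_GS − V_th = 1.24 − 0.518 = 0.722 V.
Since V_DS = 0.356 V < V_ov = 0.722 V, the device is in the triode region.
I_D = k_n [V_ov · V_DS − ½ V_DS²] = 7.86 × [0.722 × 0.356 − 0.5 × 0.356²] = 1.52 mA.

Triode; I_D = 1.52 mA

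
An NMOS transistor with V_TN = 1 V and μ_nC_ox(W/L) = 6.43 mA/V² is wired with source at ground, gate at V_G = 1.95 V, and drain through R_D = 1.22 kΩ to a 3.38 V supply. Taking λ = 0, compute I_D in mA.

I_D = 2.34 mA

V_GS = V_G = 1.95 V, so V_ov = 1.95 − 1 = 0.95 V.
Assume saturation: I_D = ½ k_n V_ov² = 0.5 × 6.43 × 0.95² = 2.9 mA, giving V_DS = V_DD − I_D R_D = 3.38 − 2.9 × 1.22 = -0.16 V.
But -0.16 V < V_ov = 0.95 V, so the device is actually in triode.
In triode I_D = k_n[V_ov V_DS − ½ V_DS²] and I_D = (V_DD − V_DS)/R_D. Equating: 3.92 V_DS² − 8.452 V_DS + 3.38 = 0, giving V_DS = 0.53 V (the root below V_ov).
I_D = (3.38 − 0.53) / 1.22 = 2.34 mA.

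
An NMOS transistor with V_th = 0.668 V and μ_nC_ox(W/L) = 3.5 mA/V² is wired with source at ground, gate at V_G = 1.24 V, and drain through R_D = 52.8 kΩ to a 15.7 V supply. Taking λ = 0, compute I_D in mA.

V_GS = V_G = 1.24 V, so V_ov = 1.24 − 0.668 = 0.572 V.
Assume saturation: I_D = ½ k_n V_ov² = 0.5 × 3.5 × 0.572² = 0.573 mA, giving V_DS = V_DD − I_D R_D = 15.7 − 0.573 × 52.8 = -14.5 V.
But -14.5 V < V_ov = 0.572 V, so the device is actually in triode.
In triode I_D = k_n[V_ov V_DS − ½ V_DS²] and I_D = (V_DD − V_DS)/R_D. Equating: 92.4 V_DS² − 106.7 V_DS + 15.7 = 0, giving V_DS = 0.173 V (the root below V_ov).
I_D = (15.7 − 0.173) / 52.8 = 0.294 mA.

I_D = 0.294 mA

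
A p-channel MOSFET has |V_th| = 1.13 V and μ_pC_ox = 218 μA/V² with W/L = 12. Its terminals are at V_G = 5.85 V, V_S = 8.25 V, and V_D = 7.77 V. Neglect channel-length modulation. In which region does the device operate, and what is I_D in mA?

V_SG = V_S − V_G = 8.25 − 5.85 = 2.4 V; V_SD = V_S − V_D = 8.25 − 7.77 = 0.48 V.
k_p = μ_pC_ox · (W/L) = 2.616 mA/V².
V_ov = V_SG − |V_th| = 2.4 − 1.13 = 1.27 V.
Since V_SD = 0.48 V < V_ov = 1.27 V, the device is in the triode region.
I_D = k_p [V_ov · V_SD − ½ V_SD²] = 2.616 × [1.27 × 0.48 − 0.5 × 0.48²] = 1.29 mA.

Triode; I_D = 1.29 mA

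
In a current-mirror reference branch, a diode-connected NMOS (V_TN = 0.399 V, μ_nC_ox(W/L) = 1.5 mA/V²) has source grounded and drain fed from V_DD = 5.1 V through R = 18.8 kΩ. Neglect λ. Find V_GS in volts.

V_GS = 0.942 V

With gate tied to drain, V_GS = V_DS ≥ V_GS − V_TN, so the device is in saturation.
KCL at the drain: ½ k_n (V_GS − V_TN)² = (V_DD − V_GS)/R.
Let x = V_GS − 0.399. Then 14.1 x² + x − 4.701 = 0, giving x = 0.543 V (positive root), so V_GS = 0.942 V.
I_D = (V_DD − V_GS)/R = (5.1 − 0.942) / 18.8 = 0.221 mA.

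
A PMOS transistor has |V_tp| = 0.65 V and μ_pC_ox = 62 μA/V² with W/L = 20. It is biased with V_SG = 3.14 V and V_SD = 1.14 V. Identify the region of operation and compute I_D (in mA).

Triode; I_D = 2.71 mA

k_p = μ_pC_ox · (W/L) = 1.24 mA/V².
V_ov = V_SG − |V_tp| = 3.14 − 0.65 = 2.49 V.
Since V_SD = 1.14 V < V_ov = 2.49 V, the device is in the triode region.
I_D = k_p [V_ov · V_SD − ½ V_SD²] = 1.24 × [2.49 × 1.14 − 0.5 × 1.14²] = 2.71 mA.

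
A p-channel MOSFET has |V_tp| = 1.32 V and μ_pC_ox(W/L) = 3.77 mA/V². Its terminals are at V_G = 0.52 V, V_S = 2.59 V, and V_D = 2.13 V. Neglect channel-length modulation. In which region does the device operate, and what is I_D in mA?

Triode; I_D = 0.902 mA

V_SG = V_S − V_G = 2.59 − 0.52 = 2.07 V; V_SD = V_S − V_D = 2.59 − 2.13 = 0.46 V.
V_ov = V_SG − |V_tp| = 2.07 − 1.32 = 0.75 V.
Since V_SD = 0.46 V < V_ov = 0.75 V, the device is in the triode region.
I_D = k_p [V_ov · V_SD − ½ V_SD²] = 3.77 × [0.75 × 0.46 − 0.5 × 0.46²] = 0.902 mA.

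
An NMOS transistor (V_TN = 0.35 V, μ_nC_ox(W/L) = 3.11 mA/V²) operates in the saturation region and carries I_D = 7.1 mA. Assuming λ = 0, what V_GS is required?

In saturation I_D = ½ k_n (V_GS − V_TN)², so V_GS − V_TN = √(2 I_D / k_n) = √(2 × 7.1 / 3.11) = 2.14 V.
V_GS = 0.35 + 2.14 = 2.49 V.

V_GS = 2.49 V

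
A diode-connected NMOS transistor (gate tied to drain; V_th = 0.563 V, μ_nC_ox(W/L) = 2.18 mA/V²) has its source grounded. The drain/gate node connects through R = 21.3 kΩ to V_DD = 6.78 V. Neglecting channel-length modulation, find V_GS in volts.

V_GS = 1.06 V

With gate tied to drain, V_GS = V_DS ≥ V_GS − V_th, so the device is in saturation.
KCL at the drain: ½ k_n (V_GS − V_th)² = (V_DD − V_GS)/R.
Let x = V_GS − 0.563. Then 23.2 x² + x − 6.217 = 0, giving x = 0.496 V (positive root), so V_GS = 1.06 V.
I_D = (V_DD − V_GS)/R = (6.78 − 1.06) / 21.3 = 0.269 mA.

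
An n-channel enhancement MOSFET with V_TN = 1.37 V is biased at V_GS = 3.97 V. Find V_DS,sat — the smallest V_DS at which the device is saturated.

V_DS,sat = 2.60 V

The boundary between triode and saturation is V_DS = V_GS − V_TN = V_ov.
V_ov = 3.97 − 1.37 = 2.6 V.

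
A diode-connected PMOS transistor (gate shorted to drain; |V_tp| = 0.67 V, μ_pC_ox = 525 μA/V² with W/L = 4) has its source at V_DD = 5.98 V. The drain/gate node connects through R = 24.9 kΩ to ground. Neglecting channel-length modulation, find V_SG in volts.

V_SG = 1.10 V

With gate tied to drain, V_SG = V_SD ≥ V_SG − |V_tp|, so the device is in saturation.
k_p = μ_pC_ox · (W/L) = 2.1 mA/V².
KCL at the drain: ½ k_p (V_SG − |V_tp|)² = (V_DD − V_SG)/R.
Let x = V_SG − 0.67. Then 26.1 x² + x − 5.31 = 0, giving x = 0.432 V (positive root), so V_SG = 1.1 V.
I_D = (V_DD − V_SG)/R = (5.98 − 1.1) / 24.9 = 0.196 mA.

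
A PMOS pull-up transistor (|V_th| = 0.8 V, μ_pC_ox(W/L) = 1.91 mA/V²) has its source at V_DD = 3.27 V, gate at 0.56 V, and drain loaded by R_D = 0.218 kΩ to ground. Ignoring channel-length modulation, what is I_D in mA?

I_D = 3.48 mA

V_SG = V_DD − V_G = 3.27 − 0.56 = 2.71 V, so V_ov = 2.71 − 0.8 = 1.91 V.
Assume saturation: I_D = ½ k_p V_ov² = 0.5 × 1.91 × 1.91² = 3.48 mA, giving V_SD = V_DD − I_D R_D = 3.27 − 3.48 × 0.218 = 2.51 V.
V_SD = 2.51 V ≥ V_ov = 1.91 V, confirming saturation.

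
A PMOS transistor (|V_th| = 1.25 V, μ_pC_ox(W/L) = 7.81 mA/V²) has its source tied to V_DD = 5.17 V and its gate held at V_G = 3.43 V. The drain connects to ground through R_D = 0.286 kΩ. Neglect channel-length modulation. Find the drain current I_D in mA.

V_SG = V_DD − V_G = 5.17 − 3.43 = 1.74 V, so V_ov = 1.74 − 1.25 = 0.49 V.
Assume saturation: I_D = ½ k_p V_ov² = 0.5 × 7.81 × 0.49² = 0.938 mA, giving V_SD = V_DD − I_D R_D = 5.17 − 0.938 × 0.286 = 4.9 V.
V_SD = 4.9 V ≥ V_ov = 0.49 V, confirming saturation.

I_D = 0.938 mA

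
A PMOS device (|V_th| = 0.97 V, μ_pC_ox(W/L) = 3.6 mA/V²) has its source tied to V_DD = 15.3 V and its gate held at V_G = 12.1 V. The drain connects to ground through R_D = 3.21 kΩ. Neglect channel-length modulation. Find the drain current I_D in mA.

V_SG = V_DD − V_G = 15.3 − 12.1 = 3.2 V, so V_ov = 3.2 − 0.97 = 2.23 V.
Assume saturation: I_D = ½ k_p V_ov² = 0.5 × 3.6 × 2.23² = 8.95 mA, giving V_SD = V_DD − I_D R_D = 15.3 − 8.95 × 3.21 = -13.4 V.
But -13.4 V < V_ov = 2.23 V, so the device is actually in triode.
In triode I_D = k_p[V_ov V_SD − ½ V_SD²] and I_D = (V_DD − V_SD)/R_D. Equating: 5.78 V_SD² − 26.77 V_SD + 15.3 = 0, giving V_SD = 0.668 V (the root below V_ov).
I_D = (15.3 − 0.668) / 3.21 = 4.56 mA.

I_D = 4.56 mA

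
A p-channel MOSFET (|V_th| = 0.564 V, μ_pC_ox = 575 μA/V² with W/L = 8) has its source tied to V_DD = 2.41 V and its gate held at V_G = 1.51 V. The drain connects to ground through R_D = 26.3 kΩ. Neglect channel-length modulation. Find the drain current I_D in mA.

V_SG = V_DD − V_G = 2.41 − 1.51 = 0.9 V, so V_ov = 0.9 − 0.564 = 0.336 V.
k_p = μ_pC_ox · (W/L) = 4.6 mA/V².
Assume saturation: I_D = ½ k_p V_ov² = 0.5 × 4.6 × 0.336² = 0.26 mA, giving V_SD = V_DD − I_D R_D = 2.41 − 0.26 × 26.3 = -4.42 V.
But -4.42 V < V_ov = 0.336 V, so the device is actually in triode.
In triode I_D = k_p[V_ov V_SD − ½ V_SD²] and I_D = (V_DD − V_SD)/R_D. Equating: 60.5 V_SD² − 41.65 V_SD + 2.41 = 0, giving V_SD = 0.0638 V (the root below V_ov).
I_D = (2.41 − 0.0638) / 26.3 = 0.0892 mA.

I_D = 0.0892 mA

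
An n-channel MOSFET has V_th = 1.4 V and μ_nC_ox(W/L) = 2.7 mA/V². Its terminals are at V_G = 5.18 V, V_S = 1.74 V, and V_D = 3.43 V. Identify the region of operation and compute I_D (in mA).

V_GS = V_G − V_S = 5.18 − 1.74 = 3.44 V; V_DS = V_D − V_S = 3.43 − 1.74 = 1.69 V.
V_ov = V_GS − V_th = 3.44 − 1.4 = 2.04 V.
Since V_DS = 1.69 V < V_ov = 2.04 V, the device is in the triode region.
I_D = k_n [V_ov · V_DS − ½ V_DS²] = 2.7 × [2.04 × 1.69 − 0.5 × 1.69²] = 5.45 mA.

Triode; I_D = 5.45 mA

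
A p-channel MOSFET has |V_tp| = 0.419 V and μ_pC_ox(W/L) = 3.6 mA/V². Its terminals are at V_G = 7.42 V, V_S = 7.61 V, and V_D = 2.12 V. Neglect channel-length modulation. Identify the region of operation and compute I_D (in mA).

V_SG = V_S − V_G = 7.61 − 7.42 = 0.19 V; V_SD = V_S − V_D = 7.61 − 2.12 = 5.49 V.
V_SG = 0.19 V < |V_tp| = 0.419 V, so the transistor is in cutoff.

Cutoff; I_D = 0 mA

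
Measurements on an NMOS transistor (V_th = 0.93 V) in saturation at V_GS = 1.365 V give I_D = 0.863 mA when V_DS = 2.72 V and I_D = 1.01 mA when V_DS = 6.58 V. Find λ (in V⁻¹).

With V_GS fixed, I_D ∝ (1 + λ V_DS) in saturation, so I_D2/I_D1 = (1 + λ V_DS2)/(1 + λ V_DS1).
1.01/0.863 = 1.17 = (1 + 6.58 λ)/(1 + 2.72 λ).
Solving: λ (I_D1 V_DS2 − I_D2 V_DS1) = I_D2 − I_D1, so λ = (1.01 − 0.863) / (0.863 × 6.58 − 1.01 × 2.72) = 0.147 / 2.93 = 0.0501 V⁻¹.

λ = 0.0501 V⁻¹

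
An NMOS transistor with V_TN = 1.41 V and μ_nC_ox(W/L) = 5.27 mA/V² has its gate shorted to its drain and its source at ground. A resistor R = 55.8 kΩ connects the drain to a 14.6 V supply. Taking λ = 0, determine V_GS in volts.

With gate tied to drain, V_GS = V_DS ≥ V_GS − V_TN, so the device is in saturation.
KCL at the drain: ½ k_n (V_GS − V_TN)² = (V_DD − V_GS)/R.
Let x = V_GS − 1.41. Then 147 x² + x − 13.19 = 0, giving x = 0.296 V (positive root), so V_GS = 1.71 V.
I_D = (V_DD − V_GS)/R = (14.6 − 1.71) / 55.8 = 0.231 mA.

V_GS = 1.71 V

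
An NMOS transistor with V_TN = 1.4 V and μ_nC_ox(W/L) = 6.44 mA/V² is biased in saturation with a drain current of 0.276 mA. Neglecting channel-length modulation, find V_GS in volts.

In saturation I_D = ½ k_n (V_GS − V_TN)², so V_GS − V_TN = √(2 I_D / k_n) = √(2 × 0.276 / 6.44) = 0.293 V.
V_GS = 1.4 + 0.293 = 1.69 V.

V_GS = 1.69 V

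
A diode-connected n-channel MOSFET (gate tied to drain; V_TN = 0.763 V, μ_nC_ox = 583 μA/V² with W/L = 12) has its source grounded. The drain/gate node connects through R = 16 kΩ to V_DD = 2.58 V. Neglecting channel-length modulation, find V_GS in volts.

With gate tied to drain, V_GS = V_DS ≥ V_GS − V_TN, so the device is in saturation.
k_n = μ_nC_ox · (W/L) = 6.996 mA/V².
KCL at the drain: ½ k_n (V_GS − V_TN)² = (V_DD − V_GS)/R.
Let x = V_GS − 0.763. Then 56 x² + x − 1.817 = 0, giving x = 0.171 V (positive root), so V_GS = 0.934 V.
I_D = (V_DD − V_GS)/R = (2.58 − 0.934) / 16 = 0.103 mA.

V_GS = 0.934 V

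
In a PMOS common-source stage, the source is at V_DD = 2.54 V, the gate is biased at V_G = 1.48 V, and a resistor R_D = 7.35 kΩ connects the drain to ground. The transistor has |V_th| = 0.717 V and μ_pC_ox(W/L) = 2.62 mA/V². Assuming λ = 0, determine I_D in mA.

V_SG = V_DD − V_G = 2.54 − 1.48 = 1.06 V, so V_ov = 1.06 − 0.717 = 0.343 V.
Assume saturation: I_D = ½ k_p V_ov² = 0.5 × 2.62 × 0.343² = 0.154 mA, giving V_SD = V_DD − I_D R_D = 2.54 − 0.154 × 7.35 = 1.41 V.
V_SD = 1.41 V ≥ V_ov = 0.343 V, confirming saturation.

I_D = 0.154 mA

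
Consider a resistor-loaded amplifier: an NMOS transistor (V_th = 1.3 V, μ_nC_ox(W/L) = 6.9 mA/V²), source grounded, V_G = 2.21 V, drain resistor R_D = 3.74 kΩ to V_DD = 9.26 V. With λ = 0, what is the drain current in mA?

V_GS = V_G = 2.21 V, so V_ov = 2.21 − 1.3 = 0.91 V.
Assume saturation: I_D = ½ k_n V_ov² = 0.5 × 6.9 × 0.91² = 2.86 mA, giving V_DS = V_DD − I_D R_D = 9.26 − 2.86 × 3.74 = -1.42 V.
But -1.42 V < V_ov = 0.91 V, so the device is actually in triode.
In triode I_D = k_n[V_ov V_DS − ½ V_DS²] and I_D = (V_DD − V_DS)/R_D. Equating: 12.9 V_DS² − 24.48 V_DS + 9.26 = 0, giving V_DS = 0.522 V (the root below V_ov).
I_D = (9.26 − 0.522) / 3.74 = 2.34 mA.

I_D = 2.34 mA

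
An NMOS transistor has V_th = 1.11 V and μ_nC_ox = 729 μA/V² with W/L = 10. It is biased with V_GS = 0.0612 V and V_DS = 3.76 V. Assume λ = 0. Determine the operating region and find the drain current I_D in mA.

V_GS = 0.0612 V < V_th = 1.11 V, so the transistor is in cutoff.

Cutoff; I_D = 0 mA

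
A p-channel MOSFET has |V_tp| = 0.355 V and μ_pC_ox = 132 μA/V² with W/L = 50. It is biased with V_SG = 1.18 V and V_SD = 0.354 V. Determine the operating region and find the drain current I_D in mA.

Triode; I_D = 1.51 mA

k_p = μ_pC_ox · (W/L) = 6.6 mA/V².
V_ov = V_SG − |V_tp| = 1.18 − 0.355 = 0.825 V.
Since V_SD = 0.354 V < V_ov = 0.825 V, the device is in the triode region.
I_D = k_p [V_ov · V_SD − ½ V_SD²] = 6.6 × [0.825 × 0.354 − 0.5 × 0.354²] = 1.51 mA.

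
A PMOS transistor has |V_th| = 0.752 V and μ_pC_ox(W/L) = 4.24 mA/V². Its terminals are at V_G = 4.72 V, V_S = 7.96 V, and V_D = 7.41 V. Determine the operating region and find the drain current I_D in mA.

Triode; I_D = 5.16 mA

V_SG = V_S − V_G = 7.96 − 4.72 = 3.24 V; V_SD = V_S − V_D = 7.96 − 7.41 = 0.55 V.
V_ov = V_SG − |V_th| = 3.24 − 0.752 = 2.49 V.
Since V_SD = 0.55 V < V_ov = 2.49 V, the device is in the triode region.
I_D = k_p [V_ov · V_SD − ½ V_SD²] = 4.24 × [2.49 × 0.55 − 0.5 × 0.55²] = 5.16 mA.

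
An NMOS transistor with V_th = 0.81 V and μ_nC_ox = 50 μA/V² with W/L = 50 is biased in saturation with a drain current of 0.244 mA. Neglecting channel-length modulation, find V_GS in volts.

k_n = μ_nC_ox · (W/L) = 2.5 mA/V².
In saturation I_D = ½ k_n (V_GS − V_th)², so V_GS − V_th = √(2 I_D / k_n) = √(2 × 0.244 / 2.5) = 0.442 V.
V_GS = 0.81 + 0.442 = 1.25 V.

V_GS = 1.25 V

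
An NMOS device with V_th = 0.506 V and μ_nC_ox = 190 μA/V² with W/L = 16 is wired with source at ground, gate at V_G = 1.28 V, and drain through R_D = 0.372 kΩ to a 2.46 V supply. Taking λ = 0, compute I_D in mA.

V_GS = V_G = 1.28 V, so V_ov = 1.28 − 0.506 = 0.774 V.
k_n = μ_nC_ox · (W/L) = 3.04 mA/V².
Assume saturation: I_D = ½ k_n V_ov² = 0.5 × 3.04 × 0.774² = 0.911 mA, giving V_DS = V_DD − I_D R_D = 2.46 − 0.911 × 0.372 = 2.12 V.
V_DS = 2.12 V ≥ V_ov = 0.774 V, confirming saturation.

I_D = 0.911 mA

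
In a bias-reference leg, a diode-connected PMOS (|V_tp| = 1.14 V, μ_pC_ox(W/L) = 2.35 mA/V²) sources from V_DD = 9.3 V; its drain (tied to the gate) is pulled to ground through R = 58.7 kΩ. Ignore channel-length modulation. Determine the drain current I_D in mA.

With gate tied to drain, V_SG = V_SD ≥ V_SG − |V_tp|, so the device is in saturation.
KCL at the drain: ½ k_p (V_SG − |V_tp|)² = (V_DD − V_SG)/R.
Let x = V_SG − 1.14. Then 69 x² + x − 8.16 = 0, giving x = 0.337 V (positive root), so V_SG = 1.48 V.
I_D = (V_DD − V_SG)/R = (9.3 − 1.48) / 58.7 = 0.133 mA.

I_D = 0.133 mA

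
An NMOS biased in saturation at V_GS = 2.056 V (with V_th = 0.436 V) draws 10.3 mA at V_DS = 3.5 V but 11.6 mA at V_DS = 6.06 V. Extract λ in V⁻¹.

λ = 0.0596 V⁻¹

With V_GS fixed, I_D ∝ (1 + λ V_DS) in saturation, so I_D2/I_D1 = (1 + λ V_DS2)/(1 + λ V_DS1).
11.6/10.3 = 1.126 = (1 + 6.06 λ)/(1 + 3.5 λ).
Solving: λ (I_D1 V_DS2 − I_D2 V_DS1) = I_D2 − I_D1, so λ = (11.6 − 10.3) / (10.3 × 6.06 − 11.6 × 3.5) = 1.3 / 21.8 = 0.0596 V⁻¹.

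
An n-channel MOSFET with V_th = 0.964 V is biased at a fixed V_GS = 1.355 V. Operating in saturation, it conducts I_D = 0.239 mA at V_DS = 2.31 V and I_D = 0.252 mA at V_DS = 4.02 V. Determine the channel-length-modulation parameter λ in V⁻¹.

With V_GS fixed, I_D ∝ (1 + λ V_DS) in saturation, so I_D2/I_D1 = (1 + λ V_DS2)/(1 + λ V_DS1).
0.252/0.239 = 1.054 = (1 + 4.02 λ)/(1 + 2.31 λ).
Solving: λ (I_D1 V_DS2 − I_D2 V_DS1) = I_D2 − I_D1, so λ = (0.252 − 0.239) / (0.239 × 4.02 − 0.252 × 2.31) = 0.013 / 0.379 = 0.0343 V⁻¹.

λ = 0.0343 V⁻¹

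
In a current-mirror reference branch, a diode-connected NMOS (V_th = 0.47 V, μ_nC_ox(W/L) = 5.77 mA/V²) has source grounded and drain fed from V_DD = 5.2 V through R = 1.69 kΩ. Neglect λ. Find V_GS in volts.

V_GS = 1.36 V

With gate tied to drain, V_GS = V_DS ≥ V_GS − V_th, so the device is in saturation.
KCL at the drain: ½ k_n (V_GS − V_th)² = (V_DD − V_GS)/R.
Let x = V_GS − 0.47. Then 4.88 x² + x − 4.73 = 0, giving x = 0.888 V (positive root), so V_GS = 1.36 V.
I_D = (V_DD − V_GS)/R = (5.2 − 1.36) / 1.69 = 2.27 mA.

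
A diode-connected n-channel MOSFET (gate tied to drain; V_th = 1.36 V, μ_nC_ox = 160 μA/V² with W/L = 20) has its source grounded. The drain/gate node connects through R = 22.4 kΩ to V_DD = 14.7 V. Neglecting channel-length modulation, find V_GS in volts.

With gate tied to drain, V_GS = V_DS ≥ V_GS − V_th, so the device is in saturation.
k_n = μ_nC_ox · (W/L) = 3.2 mA/V².
KCL at the drain: ½ k_n (V_GS − V_th)² = (V_DD − V_GS)/R.
Let x = V_GS − 1.36. Then 35.8 x² + x − 13.34 = 0, giving x = 0.596 V (positive root), so V_GS = 1.96 V.
I_D = (V_DD − V_GS)/R = (14.7 − 1.96) / 22.4 = 0.569 mA.

V_GS = 1.96 V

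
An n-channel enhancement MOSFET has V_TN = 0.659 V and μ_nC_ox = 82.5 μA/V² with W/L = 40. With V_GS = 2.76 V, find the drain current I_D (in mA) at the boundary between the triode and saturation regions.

I_D = 7.28 mA

At the boundary V_DS = V_ov = V_GS − V_TN = 2.76 − 0.659 = 2.1 V.
k_n = μ_nC_ox · (W/L) = 3.3 mA/V².
I_D = ½ k_n V_ov² = 0.5 × 3.3 × 2.1² = 7.28 mA.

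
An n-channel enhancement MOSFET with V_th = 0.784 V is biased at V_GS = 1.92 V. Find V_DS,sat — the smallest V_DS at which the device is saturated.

V_DS,sat = 1.14 V

The boundary between triode and saturation is V_DS = V_GS − V_th = V_ov.
V_ov = 1.92 − 0.784 = 1.14 V.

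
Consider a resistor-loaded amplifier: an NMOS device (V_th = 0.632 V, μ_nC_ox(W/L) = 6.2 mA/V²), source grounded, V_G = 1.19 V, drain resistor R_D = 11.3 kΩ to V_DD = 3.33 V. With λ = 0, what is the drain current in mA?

I_D = 0.287 mA

V_GS = V_G = 1.19 V, so V_ov = 1.19 − 0.632 = 0.558 V.
Assume saturation: I_D = ½ k_n V_ov² = 0.5 × 6.2 × 0.558² = 0.965 mA, giving V_DS = V_DD − I_D R_D = 3.33 − 0.965 × 11.3 = -7.58 V.
But -7.58 V < V_ov = 0.558 V, so the device is actually in triode.
In triode I_D = k_n[V_ov V_DS − ½ V_DS²] and I_D = (V_DD − V_DS)/R_D. Equating: 35 V_DS² − 40.09 V_DS + 3.33 = 0, giving V_DS = 0.0902 V (the root below V_ov).
I_D = (3.33 − 0.0902) / 11.3 = 0.287 mA.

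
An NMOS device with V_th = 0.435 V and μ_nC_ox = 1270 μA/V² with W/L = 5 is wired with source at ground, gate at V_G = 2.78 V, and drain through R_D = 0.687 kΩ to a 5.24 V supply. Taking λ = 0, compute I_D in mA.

V_GS = V_G = 2.78 V, so V_ov = 2.78 − 0.435 = 2.34 V.
k_n = μ_nC_ox · (W/L) = 6.35 mA/V².
Assume saturation: I_D = ½ k_n V_ov² = 0.5 × 6.35 × 2.34² = 17.5 mA, giving V_DS = V_DD − I_D R_D = 5.24 − 17.5 × 0.687 = -6.75 V.
But -6.75 V < V_ov = 2.34 V, so the device is actually in triode.
In triode I_D = k_n[V_ov V_DS − ½ V_DS²] and I_D = (V_DD − V_DS)/R_D. Equating: 2.18 V_DS² − 11.23 V_DS + 5.24 = 0, giving V_DS = 0.519 V (the root below V_ov).
I_D = (5.24 − 0.519) / 0.687 = 6.87 mA.

I_D = 6.87 mA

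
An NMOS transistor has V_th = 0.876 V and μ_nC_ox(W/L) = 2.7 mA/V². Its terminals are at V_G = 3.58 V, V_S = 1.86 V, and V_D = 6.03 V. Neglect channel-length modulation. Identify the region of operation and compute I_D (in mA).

V_GS = V_G − V_S = 3.58 − 1.86 = 1.72 V; V_DS = V_D − V_S = 6.03 − 1.86 = 4.17 V.
V_ov = V_GS − V_th = 1.72 − 0.876 = 0.844 V.
Since V_DS = 4.17 V ≥ V_ov = 0.844 V, the device is in saturation.
I_D = ½ k_n V_ov² = 0.5 × 2.7 × 0.844² = 0.962 mA.

Saturation; I_D = 0.962 mA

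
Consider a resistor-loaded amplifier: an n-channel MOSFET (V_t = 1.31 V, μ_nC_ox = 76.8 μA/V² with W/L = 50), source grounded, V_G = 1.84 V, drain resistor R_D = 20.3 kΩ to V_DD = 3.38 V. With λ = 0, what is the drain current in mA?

V_GS = V_G = 1.84 V, so V_ov = 1.84 − 1.31 = 0.53 V.
k_n = μ_nC_ox · (W/L) = 3.84 mA/V².
Assume saturation: I_D = ½ k_n V_ov² = 0.5 × 3.84 × 0.53² = 0.539 mA, giving V_DS = V_DD − I_D R_D = 3.38 − 0.539 × 20.3 = -7.57 V.
But -7.57 V < V_ov = 0.53 V, so the device is actually in triode.
In triode I_D = k_n[V_ov V_DS − ½ V_DS²] and I_D = (V_DD − V_DS)/R_D. Equating: 39 V_DS² − 42.31 V_DS + 3.38 = 0, giving V_DS = 0.0868 V (the root below V_ov).
I_D = (3.38 − 0.0868) / 20.3 = 0.162 mA.

I_D = 0.162 mA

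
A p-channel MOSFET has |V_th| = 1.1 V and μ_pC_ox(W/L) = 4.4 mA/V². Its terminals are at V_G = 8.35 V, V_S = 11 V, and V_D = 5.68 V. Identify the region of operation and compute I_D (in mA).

V_SG = V_S − V_G = 11 − 8.35 = 2.65 V; V_SD = V_S − V_D = 11 − 5.68 = 5.32 V.
V_ov = V_SG − |V_th| = 2.65 − 1.1 = 1.55 V.
Since V_SD = 5.32 V ≥ V_ov = 1.55 V, the device is in saturation.
I_D = ½ k_p V_ov² = 0.5 × 4.4 × 1.55² = 5.29 mA.

Saturation; I_D = 5.29 mA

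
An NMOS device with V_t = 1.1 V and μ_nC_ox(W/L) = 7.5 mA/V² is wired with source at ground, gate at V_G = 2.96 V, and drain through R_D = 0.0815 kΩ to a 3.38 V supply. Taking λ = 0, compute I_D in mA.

V_GS = V_G = 2.96 V, so V_ov = 2.96 − 1.1 = 1.86 V.
Assume saturation: I_D = ½ k_n V_ov² = 0.5 × 7.5 × 1.86² = 13 mA, giving V_DS = V_DD − I_D R_D = 3.38 − 13 × 0.0815 = 2.32 V.
V_DS = 2.32 V ≥ V_ov = 1.86 V, confirming saturation.

I_D = 13.0 mA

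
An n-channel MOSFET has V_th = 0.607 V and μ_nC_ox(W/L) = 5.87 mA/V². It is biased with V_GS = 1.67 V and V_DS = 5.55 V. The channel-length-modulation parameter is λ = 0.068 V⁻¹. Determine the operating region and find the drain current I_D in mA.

V_ov = V_GS − V_th = 1.67 − 0.607 = 1.06 V.
Since V_DS = 5.55 V ≥ V_ov = 1.06 V, the device is in saturation.
I_D = ½ k_n V_ov² (1 + λ V_DS) = 0.5 × 5.87 × 1.06² × (1 + 0.068 × 5.55) = 4.57 mA.

Saturation; I_D = 4.57 mA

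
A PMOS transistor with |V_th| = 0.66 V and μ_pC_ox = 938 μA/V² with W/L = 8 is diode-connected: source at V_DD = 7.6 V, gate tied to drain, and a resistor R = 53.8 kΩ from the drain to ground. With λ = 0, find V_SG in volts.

With gate tied to drain, V_SG = V_SD ≥ V_SG − |V_th|, so the device is in saturation.
k_p = μ_pC_ox · (W/L) = 7.504 mA/V².
KCL at the drain: ½ k_p (V_SG − |V_th|)² = (V_DD − V_SG)/R.
Let x = V_SG − 0.66. Then 202 x² + x − 6.94 = 0, giving x = 0.183 V (positive root), so V_SG = 0.843 V.
I_D = (V_DD − V_SG)/R = (7.6 − 0.843) / 53.8 = 0.126 mA.

V_SG = 0.843 V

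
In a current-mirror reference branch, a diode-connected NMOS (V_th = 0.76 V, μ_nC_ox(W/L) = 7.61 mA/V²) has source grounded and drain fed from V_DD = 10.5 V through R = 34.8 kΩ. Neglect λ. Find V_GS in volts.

With gate tied to drain, V_GS = V_DS ≥ V_GS − V_th, so the device is in saturation.
KCL at the drain: ½ k_n (V_GS − V_th)² = (V_DD − V_GS)/R.
Let x = V_GS − 0.76. Then 132 x² + x − 9.74 = 0, giving x = 0.267 V (positive root), so V_GS = 1.03 V.
I_D = (V_DD − V_GS)/R = (10.5 − 1.03) / 34.8 = 0.272 mA.

V_GS = 1.03 V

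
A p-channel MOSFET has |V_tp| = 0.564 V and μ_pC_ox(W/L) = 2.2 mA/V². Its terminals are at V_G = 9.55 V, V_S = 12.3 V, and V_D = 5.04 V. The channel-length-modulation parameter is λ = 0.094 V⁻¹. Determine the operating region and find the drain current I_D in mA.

Saturation; I_D = 8.84 mA

V_SG = V_S − V_G = 12.3 − 9.55 = 2.75 V; V_SD = V_S − V_D = 12.3 − 5.04 = 7.26 V.
V_ov = V_SG − |V_tp| = 2.75 − 0.564 = 2.19 V.
Since V_SD = 7.26 V ≥ V_ov = 2.19 V, the device is in saturation.
I_D = ½ k_p V_ov² (1 + λ V_SD) = 0.5 × 2.2 × 2.19² × (1 + 0.094 × 7.26) = 8.84 mA.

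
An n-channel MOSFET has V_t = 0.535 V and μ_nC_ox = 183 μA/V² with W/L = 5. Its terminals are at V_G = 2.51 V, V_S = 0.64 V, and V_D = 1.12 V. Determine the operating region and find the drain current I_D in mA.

Triode; I_D = 0.481 mA

V_GS = V_G − V_S = 2.51 − 0.64 = 1.87 V; V_DS = V_D − V_S = 1.12 − 0.64 = 0.48 V.
k_n = μ_nC_ox · (W/L) = 0.915 mA/V².
V_ov = V_GS − V_t = 1.87 − 0.535 = 1.33 V.
Since V_DS = 0.48 V < V_ov = 1.33 V, the device is in the triode region.
I_D = k_n [V_ov · V_DS − ½ V_DS²] = 0.915 × [1.33 × 0.48 − 0.5 × 0.48²] = 0.481 mA.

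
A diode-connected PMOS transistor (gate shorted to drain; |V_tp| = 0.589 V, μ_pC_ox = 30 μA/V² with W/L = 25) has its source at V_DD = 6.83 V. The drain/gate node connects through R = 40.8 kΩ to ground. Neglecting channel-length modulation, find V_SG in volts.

With gate tied to drain, V_SG = V_SD ≥ V_SG − |V_tp|, so the device is in saturation.
k_p = μ_pC_ox · (W/L) = 0.75 mA/V².
KCL at the drain: ½ k_p (V_SG − |V_tp|)² = (V_DD − V_SG)/R.
Let x = V_SG − 0.589. Then 15.3 x² + x − 6.241 = 0, giving x = 0.607 V (positive root), so V_SG = 1.2 V.
I_D = (V_DD − V_SG)/R = (6.83 − 1.2) / 40.8 = 0.138 mA.

V_SG = 1.20 V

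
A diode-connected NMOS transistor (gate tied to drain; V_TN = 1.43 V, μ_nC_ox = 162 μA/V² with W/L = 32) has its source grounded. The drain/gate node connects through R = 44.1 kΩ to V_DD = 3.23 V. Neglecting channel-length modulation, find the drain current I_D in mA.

I_D = 0.0381 mA

With gate tied to drain, V_GS = V_DS ≥ V_GS − V_TN, so the device is in saturation.
k_n = μ_nC_ox · (W/L) = 5.184 mA/V².
KCL at the drain: ½ k_n (V_GS − V_TN)² = (V_DD − V_GS)/R.
Let x = V_GS − 1.43. Then 114 x² + x − 1.8 = 0, giving x = 0.121 V (positive root), so V_GS = 1.55 V.
I_D = (V_DD − V_GS)/R = (3.23 − 1.55) / 44.1 = 0.0381 mA.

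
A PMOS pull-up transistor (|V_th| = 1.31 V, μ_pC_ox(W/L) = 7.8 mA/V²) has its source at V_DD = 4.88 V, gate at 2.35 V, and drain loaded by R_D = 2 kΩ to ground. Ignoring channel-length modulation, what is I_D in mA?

I_D = 2.30 mA

V_SG = V_DD − V_G = 4.88 − 2.35 = 2.53 V, so V_ov = 2.53 − 1.31 = 1.22 V.
Assume saturation: I_D = ½ k_p V_ov² = 0.5 × 7.8 × 1.22² = 5.8 mA, giving V_SD = V_DD − I_D R_D = 4.88 − 5.8 × 2 = -6.73 V.
But -6.73 V < V_ov = 1.22 V, so the device is actually in triode.
In triode I_D = k_p[V_ov V_SD − ½ V_SD²] and I_D = (V_DD − V_SD)/R_D. Equating: 7.8 V_SD² − 20.03 V_SD + 4.88 = 0, giving V_SD = 0.273 V (the root below V_ov).
I_D = (4.88 − 0.273) / 2 = 2.3 mA.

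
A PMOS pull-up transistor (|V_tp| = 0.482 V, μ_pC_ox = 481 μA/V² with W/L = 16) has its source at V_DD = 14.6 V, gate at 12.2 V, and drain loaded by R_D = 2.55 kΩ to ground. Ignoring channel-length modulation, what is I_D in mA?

V_SG = V_DD − V_G = 14.6 − 12.2 = 2.4 V, so V_ov = 2.4 − 0.482 = 1.92 V.
k_p = μ_pC_ox · (W/L) = 7.696 mA/V².
Assume saturation: I_D = ½ k_p V_ov² = 0.5 × 7.696 × 1.92² = 14.2 mA, giving V_SD = V_DD − I_D R_D = 14.6 − 14.2 × 2.55 = -21.5 V.
But -21.5 V < V_ov = 1.92 V, so the device is actually in triode.
In triode I_D = k_p[V_ov V_SD − ½ V_SD²] and I_D = (V_DD − V_SD)/R_D. Equating: 9.81 V_SD² − 38.64 V_SD + 14.6 = 0, giving V_SD = 0.423 V (the root below V_ov).
I_D = (14.6 − 0.423) / 2.55 = 5.56 mA.

I_D = 5.56 mA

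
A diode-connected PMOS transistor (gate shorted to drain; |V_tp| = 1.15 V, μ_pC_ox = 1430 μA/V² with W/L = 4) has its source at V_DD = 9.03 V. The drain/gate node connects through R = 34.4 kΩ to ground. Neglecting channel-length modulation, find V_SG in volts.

With gate tied to drain, V_SG = V_SD ≥ V_SG − |V_tp|, so the device is in saturation.
k_p = μ_pC_ox · (W/L) = 5.72 mA/V².
KCL at the drain: ½ k_p (V_SG − |V_tp|)² = (V_DD − V_SG)/R.
Let x = V_SG − 1.15. Then 98.4 x² + x − 7.88 = 0, giving x = 0.278 V (positive root), so V_SG = 1.43 V.
I_D = (V_DD − V_SG)/R = (9.03 − 1.43) / 34.4 = 0.221 mA.

V_SG = 1.43 V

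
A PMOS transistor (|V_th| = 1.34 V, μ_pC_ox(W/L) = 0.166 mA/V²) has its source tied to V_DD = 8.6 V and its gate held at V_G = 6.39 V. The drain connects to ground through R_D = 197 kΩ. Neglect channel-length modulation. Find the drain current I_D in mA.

V_SG = V_DD − V_G = 8.6 − 6.39 = 2.21 V, so V_ov = 2.21 − 1.34 = 0.87 V.
Assume saturation: I_D = ½ k_p V_ov² = 0.5 × 0.166 × 0.87² = 0.0628 mA, giving V_SD = V_DD − I_D R_D = 8.6 − 0.0628 × 197 = -3.78 V.
But -3.78 V < V_ov = 0.87 V, so the device is actually in triode.
In triode I_D = k_p[V_ov V_SD − ½ V_SD²] and I_D = (V_DD − V_SD)/R_D. Equating: 16.4 V_SD² − 29.45 V_SD + 8.6 = 0, giving V_SD = 0.367 V (the root below V_ov).
I_D = (8.6 − 0.367) / 197 = 0.0418 mA.

I_D = 0.0418 mA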